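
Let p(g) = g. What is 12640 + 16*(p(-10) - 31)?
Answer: 11984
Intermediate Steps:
12640 + 16*(p(-10) - 31) = 12640 + 16*(-10 - 31) = 12640 + 16*(-41) = 12640 - 656 = 11984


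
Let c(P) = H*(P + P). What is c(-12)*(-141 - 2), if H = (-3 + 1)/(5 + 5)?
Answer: -3432/5 ≈ -686.40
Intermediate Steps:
H = -⅕ (H = -2/10 = -2*⅒ = -⅕ ≈ -0.20000)
c(P) = -2*P/5 (c(P) = -(P + P)/5 = -2*P/5)
c(-12)*(-141 - 2) = (-⅖*(-12))*(-141 - 2) = (24/5)*(-143) = -3432/5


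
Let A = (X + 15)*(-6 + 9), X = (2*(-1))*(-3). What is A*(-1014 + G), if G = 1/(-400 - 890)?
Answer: -27469281/430 ≈ -63882.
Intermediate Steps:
X = 6 (X = -2*(-3) = 6)
G = -1/1290 (G = 1/(-1290) = -1/1290 ≈ -0.00077519)
A = 63 (A = (6 + 15)*(-6 + 9) = 21*3 = 63)
A*(-1014 + G) = 63*(-1014 - 1/1290) = 63*(-1308061/1290) = -27469281/430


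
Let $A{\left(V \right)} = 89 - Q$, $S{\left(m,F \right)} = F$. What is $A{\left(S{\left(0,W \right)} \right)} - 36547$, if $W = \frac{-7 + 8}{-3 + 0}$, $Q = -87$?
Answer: $-36371$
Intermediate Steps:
$W = - \frac{1}{3}$ ($W = 1 \frac{1}{-3} = 1 \left(- \frac{1}{3}\right) = - \frac{1}{3} \approx -0.33333$)
$A{\left(V \right)} = 176$ ($A{\left(V \right)} = 89 - -87 = 89 + 87 = 176$)
$A{\left(S{\left(0,W \right)} \right)} - 36547 = 176 - 36547 = -36371$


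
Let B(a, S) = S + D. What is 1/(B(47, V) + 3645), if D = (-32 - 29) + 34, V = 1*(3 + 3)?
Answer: 1/3624 ≈ 0.00027594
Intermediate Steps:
V = 6 (V = 1*6 = 6)
D = -27 (D = -61 + 34 = -27)
B(a, S) = -27 + S (B(a, S) = S - 27 = -27 + S)
1/(B(47, V) + 3645) = 1/((-27 + 6) + 3645) = 1/(-21 + 3645) = 1/3624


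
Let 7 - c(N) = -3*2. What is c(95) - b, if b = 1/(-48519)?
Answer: 630748/48519 ≈ 13.000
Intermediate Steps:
c(N) = 13 (c(N) = 7 - (-3)*2 = 7 - 1*(-6) = 7 + 6 = 13)
b = -1/48519 ≈ -2.0610e-5
c(95) - b = 13 - 1*(-1/48519) = 13 + 1/48519 = 630748/48519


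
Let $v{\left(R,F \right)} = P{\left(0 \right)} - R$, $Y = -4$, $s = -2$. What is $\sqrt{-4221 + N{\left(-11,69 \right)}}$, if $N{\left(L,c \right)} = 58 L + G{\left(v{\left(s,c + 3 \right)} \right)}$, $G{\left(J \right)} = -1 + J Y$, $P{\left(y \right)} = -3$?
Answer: $2 i \sqrt{1214} \approx 69.685 i$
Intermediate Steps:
$v{\left(R,F \right)} = -3 - R$
$G{\left(J \right)} = -1 - 4 J$ ($G{\left(J \right)} = -1 + J \left(-4\right) = -1 - 4 J$)
$N{\left(L,c \right)} = 3 + 58 L$ ($N{\left(L,c \right)} = 58 L - \left(1 + 4 \left(-3 - -2\right)\right) = 58 L - \left(1 + 4 \left(-3 + 2\right)\right) = 58 L - -3 = 58 L + \left(-1 + 4\right) = 58 L + 3 = 3 + 58 L$)
$\sqrt{-4221 + N{\left(-11,69 \right)}} = \sqrt{-4221 + \left(3 + 58 \left(-11\right)\right)} = \sqrt{-4221 + \left(3 - 638\right)} = \sqrt{-4221 - 635} = \sqrt{-4856} = 2 i \sqrt{1214}$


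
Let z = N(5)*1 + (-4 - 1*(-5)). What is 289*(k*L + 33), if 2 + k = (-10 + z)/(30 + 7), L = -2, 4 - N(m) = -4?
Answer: 396219/37 ≈ 10709.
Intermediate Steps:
N(m) = 8 (N(m) = 4 - 1*(-4) = 4 + 4 = 8)
z = 9 (z = 8*1 + (-4 - 1*(-5)) = 8 + (-4 + 5) = 8 + 1 = 9)
k = -75/37 (k = -2 + (-10 + 9)/(30 + 7) = -2 - 1/37 = -75/37 ≈ -2.0270)
289*(k*L + 33) = 289*(-75/37*(-2) + 33) = 289*(150/37 + 33) = 289*(1371/37) = 396219/37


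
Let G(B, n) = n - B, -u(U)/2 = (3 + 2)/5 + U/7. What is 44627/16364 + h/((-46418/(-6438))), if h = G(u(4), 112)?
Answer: 49706863397/2658544532 ≈ 18.697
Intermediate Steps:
u(U) = -2 - 2*U/7 (u(U) = -2*((3 + 2)/5 + U/7) = -2*(5*(⅕) + U*(⅐)) = -2*(1 + U/7) = -2 - 2*U/7)
h = 806/7 (h = 112 - (-2 - 2/7*4) = 112 - (-2 - 8/7) = 112 - 1*(-22/7) = 112 + 22/7 = 806/7 ≈ 115.14)
44627/16364 + h/((-46418/(-6438))) = 44627/16364 + 806/(7*((-46418/(-6438)))) = 44627*(1/16364) + 806/(7*((-46418*(-1/6438)))) = 44627/16364 + 806/(7*(23209/3219)) = 44627/16364 + (806/7)*(3219/23209) = 44627/16364 + 2594514/162463 = 49706863397/2658544532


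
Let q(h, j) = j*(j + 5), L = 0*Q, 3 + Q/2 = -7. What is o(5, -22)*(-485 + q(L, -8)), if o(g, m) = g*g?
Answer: -11525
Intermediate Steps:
Q = -20 (Q = -6 + 2*(-7) = -6 - 14 = -20)
o(g, m) = g²
L = 0 (L = 0*(-20) = 0)
q(h, j) = j*(5 + j)
o(5, -22)*(-485 + q(L, -8)) = 5²*(-485 - 8*(5 - 8)) = 25*(-485 - 8*(-3)) = 25*(-485 + 24) = 25*(-461) = -11525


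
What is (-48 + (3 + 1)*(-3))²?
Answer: 3600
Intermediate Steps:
(-48 + (3 + 1)*(-3))² = (-48 + 4*(-3))² = (-48 - 12)² = (-60)² = 3600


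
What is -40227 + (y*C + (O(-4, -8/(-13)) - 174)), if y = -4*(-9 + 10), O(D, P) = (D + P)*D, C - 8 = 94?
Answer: -530341/13 ≈ -40795.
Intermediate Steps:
C = 102 (C = 8 + 94 = 102)
O(D, P) = D*(D + P)
y = -4 (y = -4*1 = -4)
-40227 + (y*C + (O(-4, -8/(-13)) - 174)) = -40227 + (-4*102 + (-4*(-4 - 8/(-13)) - 174)) = -40227 + (-408 + (-4*(-4 - 8*(-1/13)) - 174)) = -40227 + (-408 + (-4*(-4 + 8/13) - 174)) = -40227 + (-408 + (-4*(-44/13) - 174)) = -40227 + (-408 + (176/13 - 174)) = -40227 + (-408 - 2086/13) = -40227 - 7390/13 = -530341/13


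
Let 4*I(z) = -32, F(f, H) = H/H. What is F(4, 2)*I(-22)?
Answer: -8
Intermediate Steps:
F(f, H) = 1
I(z) = -8 (I(z) = (¼)*(-32) = -8)
F(4, 2)*I(-22) = 1*(-8) = -8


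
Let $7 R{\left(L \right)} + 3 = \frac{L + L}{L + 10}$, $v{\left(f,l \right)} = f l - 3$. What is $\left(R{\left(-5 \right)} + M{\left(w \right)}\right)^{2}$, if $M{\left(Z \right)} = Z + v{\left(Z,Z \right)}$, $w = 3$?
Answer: $\frac{3364}{49} \approx 68.653$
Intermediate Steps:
$v{\left(f,l \right)} = -3 + f l$
$R{\left(L \right)} = - \frac{3}{7} + \frac{2 L}{7 \left(10 + L\right)}$ ($R{\left(L \right)} = - \frac{3}{7} + \frac{\left(L + L\right) \frac{1}{L + 10}}{7} = - \frac{3}{7} + \frac{2 L \frac{1}{10 + L}}{7} = - \frac{3}{7} + \frac{2 L}{7 \left(10 + L\right)}$)
$M{\left(Z \right)} = -3 + Z + Z^{2}$ ($M{\left(Z \right)} = Z + \left(-3 + Z Z\right) = Z + \left(-3 + Z^{2}\right) = -3 + Z + Z^{2}$)
$\left(R{\left(-5 \right)} + M{\left(w \right)}\right)^{2} = \left(\frac{-30 - -5}{7 \left(10 - 5\right)} + \left(-3 + 3 + 3^{2}\right)\right)^{2} = \left(\frac{-30 + 5}{7 \cdot 5} + \left(-3 + 3 + 9\right)\right)^{2} = \left(\frac{1}{7} \cdot \frac{1}{5} \left(-25\right) + 9\right)^{2} = \left(- \frac{5}{7} + 9\right)^{2} = \left(\frac{58}{7}\right)^{2} = \frac{3364}{49}$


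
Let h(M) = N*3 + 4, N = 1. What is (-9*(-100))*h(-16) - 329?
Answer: 5971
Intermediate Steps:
h(M) = 7 (h(M) = 1*3 + 4 = 3 + 4 = 7)
(-9*(-100))*h(-16) - 329 = -9*(-100)*7 - 329 = 900*7 - 329 = 6300 - 329 = 5971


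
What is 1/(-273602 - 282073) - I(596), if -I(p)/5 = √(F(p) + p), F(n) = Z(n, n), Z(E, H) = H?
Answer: -1/555675 + 10*√298 ≈ 172.63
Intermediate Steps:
F(n) = n
I(p) = -5*√2*√p (I(p) = -5*√(p + p) = -5*√2*√p)
1/(-273602 - 282073) - I(596) = 1/(-273602 - 282073) - (-5)*√2*√596 = 1/(-555675) - (-5)*√2*2*√149 = -1/555675 - (-10)*√298 = -1/555675 + 10*√298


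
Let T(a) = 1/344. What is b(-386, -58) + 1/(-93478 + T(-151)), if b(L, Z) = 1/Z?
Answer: -32176383/1865072998 ≈ -0.017252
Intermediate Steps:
T(a) = 1/344
b(-386, -58) + 1/(-93478 + T(-151)) = 1/(-58) + 1/(-93478 + 1/344) = -1/58 + 1/(-32156431/344) = -1/58 - 344/32156431 = -32176383/1865072998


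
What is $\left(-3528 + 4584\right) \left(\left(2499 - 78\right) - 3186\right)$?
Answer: $-807840$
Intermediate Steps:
$\left(-3528 + 4584\right) \left(\left(2499 - 78\right) - 3186\right) = 1056 \left(2421 - 3186\right) = 1056 \left(-765\right) = -807840$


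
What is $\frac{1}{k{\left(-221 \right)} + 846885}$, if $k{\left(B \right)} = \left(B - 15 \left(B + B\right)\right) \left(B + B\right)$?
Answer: $- \frac{1}{1985893} \approx -5.0355 \cdot 10^{-7}$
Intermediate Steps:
$k{\left(B \right)} = - 58 B^{2}$ ($k{\left(B \right)} = \left(B - 15 \cdot 2 B\right) 2 B = \left(B - 30 B\right) 2 B = - 29 B 2 B = - 58 B^{2}$)
$\frac{1}{k{\left(-221 \right)} + 846885} = \frac{1}{- 58 \left(-221\right)^{2} + 846885} = \frac{1}{\left(-58\right) 48841 + 846885} = \frac{1}{-2832778 + 846885} = \frac{1}{-1985893} = - \frac{1}{1985893}$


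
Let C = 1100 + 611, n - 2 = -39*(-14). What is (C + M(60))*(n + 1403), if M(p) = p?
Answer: 3455221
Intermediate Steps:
n = 548 (n = 2 - 39*(-14) = 2 + 546 = 548)
C = 1711
(C + M(60))*(n + 1403) = (1711 + 60)*(548 + 1403) = 1771*1951 = 3455221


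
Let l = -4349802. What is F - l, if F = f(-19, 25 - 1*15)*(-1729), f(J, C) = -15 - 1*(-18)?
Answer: 4344615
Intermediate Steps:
f(J, C) = 3 (f(J, C) = -15 + 18 = 3)
F = -5187 (F = 3*(-1729) = -5187)
F - l = -5187 - 1*(-4349802) = -5187 + 4349802 = 4344615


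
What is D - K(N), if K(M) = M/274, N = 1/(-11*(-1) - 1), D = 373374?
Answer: 1023044759/2740 ≈ 3.7337e+5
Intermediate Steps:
N = ⅒ (N = 1/(11 - 1) = 1/10 = ⅒ ≈ 0.10000)
K(M) = M/274 (K(M) = M*(1/274) = M/274)
D - K(N) = 373374 - 1/(274*10) = 373374 - 1*1/2740 = 373374 - 1/2740 = 1023044759/2740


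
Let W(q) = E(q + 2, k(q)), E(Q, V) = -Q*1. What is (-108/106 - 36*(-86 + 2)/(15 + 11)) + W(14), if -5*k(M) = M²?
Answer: 68410/689 ≈ 99.289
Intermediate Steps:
k(M) = -M²/5
E(Q, V) = -Q
W(q) = -2 - q (W(q) = -(q + 2) = -(2 + q) = -2 - q)
(-108/106 - 36*(-86 + 2)/(15 + 11)) + W(14) = (-108/106 - 36*(-86 + 2)/(15 + 11)) + (-2 - 1*14) = (-108*1/106 - 36/(26/(-84))) + (-2 - 14) = (-54/53 - 36/(26*(-1/84))) - 16 = (-54/53 - 36/(-13/42)) - 16 = (-54/53 - 36*(-42/13)) - 16 = (-54/53 + 1512/13) - 16 = 79434/689 - 16 = 68410/689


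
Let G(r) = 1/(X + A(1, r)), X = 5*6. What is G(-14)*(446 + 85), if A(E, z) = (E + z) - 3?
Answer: 531/14 ≈ 37.929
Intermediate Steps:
A(E, z) = -3 + E + z
X = 30
G(r) = 1/(28 + r) (G(r) = 1/(30 + (-3 + 1 + r)) = 1/(30 + (-2 + r)) = 1/(28 + r))
G(-14)*(446 + 85) = (446 + 85)/(28 - 14) = 531/14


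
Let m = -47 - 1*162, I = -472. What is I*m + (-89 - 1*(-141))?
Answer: 98700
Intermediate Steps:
m = -209 (m = -47 - 162 = -209)
I*m + (-89 - 1*(-141)) = -472*(-209) + (-89 - 1*(-141)) = 98648 + (-89 + 141) = 98648 + 52 = 98700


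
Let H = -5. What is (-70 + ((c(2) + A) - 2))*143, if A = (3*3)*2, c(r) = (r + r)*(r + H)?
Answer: -9438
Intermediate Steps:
c(r) = 2*r*(-5 + r) (c(r) = (r + r)*(r - 5) = (2*r)*(-5 + r) = 2*r*(-5 + r))
A = 18 (A = 9*2 = 18)
(-70 + ((c(2) + A) - 2))*143 = (-70 + ((2*2*(-5 + 2) + 18) - 2))*143 = (-70 + ((2*2*(-3) + 18) - 2))*143 = (-70 + ((-12 + 18) - 2))*143 = (-70 + (6 - 2))*143 = (-70 + 4)*143 = -66*143 = -9438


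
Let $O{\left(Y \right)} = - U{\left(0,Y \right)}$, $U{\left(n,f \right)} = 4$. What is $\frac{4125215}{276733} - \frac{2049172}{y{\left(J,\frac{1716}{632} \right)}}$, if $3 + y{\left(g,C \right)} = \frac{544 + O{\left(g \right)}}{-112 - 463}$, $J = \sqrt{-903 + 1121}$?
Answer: $\frac{65215322956135}{125360049} \approx 5.2022 \cdot 10^{5}$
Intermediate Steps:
$J = \sqrt{218} \approx 14.765$
$O{\left(Y \right)} = -4$ ($O{\left(Y \right)} = \left(-1\right) 4 = -4$)
$y{\left(g,C \right)} = - \frac{453}{115}$ ($y{\left(g,C \right)} = -3 + \frac{544 - 4}{-112 - 463} = -3 + \frac{540}{-575} = -3 + 540 \left(- \frac{1}{575}\right) = -3 - \frac{108}{115} = - \frac{453}{115}$)
$\frac{4125215}{276733} - \frac{2049172}{y{\left(J,\frac{1716}{632} \right)}} = \frac{4125215}{276733} - \frac{2049172}{- \frac{453}{115}} = 4125215 \cdot \frac{1}{276733} - - \frac{235654780}{453} = \frac{4125215}{276733} + \frac{235654780}{453} = \frac{65215322956135}{125360049}$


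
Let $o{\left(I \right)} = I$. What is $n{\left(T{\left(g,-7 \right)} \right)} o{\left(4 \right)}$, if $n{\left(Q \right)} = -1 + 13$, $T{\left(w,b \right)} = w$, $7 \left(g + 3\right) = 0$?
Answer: $48$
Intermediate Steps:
$g = -3$ ($g = -3 + \frac{1}{7} \cdot 0 = -3 + 0 = -3$)
$n{\left(Q \right)} = 12$
$n{\left(T{\left(g,-7 \right)} \right)} o{\left(4 \right)} = 12 \cdot 4 = 48$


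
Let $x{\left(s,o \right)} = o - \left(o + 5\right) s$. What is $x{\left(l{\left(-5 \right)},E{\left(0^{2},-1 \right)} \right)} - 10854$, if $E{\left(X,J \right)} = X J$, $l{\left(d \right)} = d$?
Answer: $-10829$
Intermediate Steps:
$E{\left(X,J \right)} = J X$
$x{\left(s,o \right)} = o - s \left(5 + o\right)$ ($x{\left(s,o \right)} = o - \left(5 + o\right) s = o - s \left(5 + o\right)$)
$x{\left(l{\left(-5 \right)},E{\left(0^{2},-1 \right)} \right)} - 10854 = \left(- 0^{2} - -25 - - 0^{2} \left(-5\right)\right) - 10854 = \left(\left(-1\right) 0 + 25 - \left(-1\right) 0 \left(-5\right)\right) - 10854 = \left(0 + 25 - 0 \left(-5\right)\right) - 10854 = \left(0 + 25 + 0\right) - 10854 = 25 - 10854 = -10829$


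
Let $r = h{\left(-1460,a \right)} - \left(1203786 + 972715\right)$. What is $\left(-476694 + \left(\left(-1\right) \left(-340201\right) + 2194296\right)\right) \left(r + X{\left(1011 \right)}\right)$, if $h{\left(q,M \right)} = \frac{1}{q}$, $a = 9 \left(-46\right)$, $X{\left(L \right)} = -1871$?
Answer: $- \frac{6544684239663163}{1460} \approx -4.4827 \cdot 10^{12}$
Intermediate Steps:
$a = -414$
$r = - \frac{3177691461}{1460}$ ($r = \frac{1}{-1460} - \left(1203786 + 972715\right) = - \frac{1}{1460} - 2176501 = - \frac{3177691461}{1460} \approx -2.1765 \cdot 10^{6}$)
$\left(-476694 + \left(\left(-1\right) \left(-340201\right) + 2194296\right)\right) \left(r + X{\left(1011 \right)}\right) = \left(-476694 + \left(\left(-1\right) \left(-340201\right) + 2194296\right)\right) \left(- \frac{3177691461}{1460} - 1871\right) = \left(-476694 + \left(340201 + 2194296\right)\right) \left(- \frac{3180423121}{1460}\right) = \left(-476694 + 2534497\right) \left(- \frac{3180423121}{1460}\right) = 2057803 \left(- \frac{3180423121}{1460}\right) = - \frac{6544684239663163}{1460}$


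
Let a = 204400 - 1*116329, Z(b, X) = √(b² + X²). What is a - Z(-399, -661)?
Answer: 88071 - √596122 ≈ 87299.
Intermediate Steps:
Z(b, X) = √(X² + b²)
a = 88071 (a = 204400 - 116329 = 88071)
a - Z(-399, -661) = 88071 - √((-661)² + (-399)²) = 88071 - √(436921 + 159201) = 88071 - √596122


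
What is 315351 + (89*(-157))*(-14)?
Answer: 510973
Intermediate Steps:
315351 + (89*(-157))*(-14) = 315351 - 13973*(-14) = 315351 + 195622 = 510973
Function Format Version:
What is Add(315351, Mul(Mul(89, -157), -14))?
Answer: 510973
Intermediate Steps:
Add(315351, Mul(Mul(89, -157), -14)) = Add(315351, Mul(-13973, -14)) = Add(315351, 195622) = 510973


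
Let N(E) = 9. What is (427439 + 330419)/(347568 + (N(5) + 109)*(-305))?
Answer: 378929/155789 ≈ 2.4323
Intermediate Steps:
(427439 + 330419)/(347568 + (N(5) + 109)*(-305)) = (427439 + 330419)/(347568 + (9 + 109)*(-305)) = 757858/(347568 + 118*(-305)) = 757858/(347568 - 35990) = 757858/311578 = 757858*(1/311578) = 378929/155789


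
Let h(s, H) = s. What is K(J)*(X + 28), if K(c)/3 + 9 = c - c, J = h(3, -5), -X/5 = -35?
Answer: -5481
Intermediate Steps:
X = 175 (X = -5*(-35) = 175)
J = 3
K(c) = -27 (K(c) = -27 + 3*(c - c) = -27 + 3*0 = -27 + 0 = -27)
K(J)*(X + 28) = -27*(175 + 28) = -27*203 = -5481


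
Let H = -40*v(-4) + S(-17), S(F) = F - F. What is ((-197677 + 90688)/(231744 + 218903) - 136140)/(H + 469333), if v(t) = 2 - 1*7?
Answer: -20450396523/70531212617 ≈ -0.28995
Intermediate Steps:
v(t) = -5 (v(t) = 2 - 7 = -5)
S(F) = 0
H = 200 (H = -40*(-5) + 0 = 200 + 0 = 200)
((-197677 + 90688)/(231744 + 218903) - 136140)/(H + 469333) = ((-197677 + 90688)/(231744 + 218903) - 136140)/(200 + 469333) = (-106989/450647 - 136140)/469533 = (-106989*1/450647 - 136140)*(1/469533) = (-106989/450647 - 136140)*(1/469533) = -61351189569/450647*1/469533 = -20450396523/70531212617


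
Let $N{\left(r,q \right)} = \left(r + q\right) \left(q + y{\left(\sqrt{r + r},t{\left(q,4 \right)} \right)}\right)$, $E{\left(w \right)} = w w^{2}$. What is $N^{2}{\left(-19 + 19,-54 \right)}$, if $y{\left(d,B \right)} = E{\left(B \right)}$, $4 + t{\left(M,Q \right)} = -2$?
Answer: $212576400$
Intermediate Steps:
$t{\left(M,Q \right)} = -6$ ($t{\left(M,Q \right)} = -4 - 2 = -6$)
$E{\left(w \right)} = w^{3}$
$y{\left(d,B \right)} = B^{3}$
$N{\left(r,q \right)} = \left(-216 + q\right) \left(q + r\right)$ ($N{\left(r,q \right)} = \left(r + q\right) \left(q + \left(-6\right)^{3}\right) = \left(q + r\right) \left(q - 216\right) = \left(q + r\right) \left(-216 + q\right) = \left(-216 + q\right) \left(q + r\right)$)
$N^{2}{\left(-19 + 19,-54 \right)} = \left(\left(-54\right)^{2} - -11664 - 216 \left(-19 + 19\right) - 54 \left(-19 + 19\right)\right)^{2} = \left(2916 + 11664 - 0 - 0\right)^{2} = \left(2916 + 11664 + 0 + 0\right)^{2} = 14580^{2} = 212576400$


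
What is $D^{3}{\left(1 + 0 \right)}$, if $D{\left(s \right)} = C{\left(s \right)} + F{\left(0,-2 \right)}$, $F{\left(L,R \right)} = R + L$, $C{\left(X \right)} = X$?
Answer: $-1$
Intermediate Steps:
$F{\left(L,R \right)} = L + R$
$D{\left(s \right)} = -2 + s$ ($D{\left(s \right)} = s + \left(0 - 2\right) = s - 2 = -2 + s$)
$D^{3}{\left(1 + 0 \right)} = \left(-2 + \left(1 + 0\right)\right)^{3} = \left(-2 + 1\right)^{3} = \left(-1\right)^{3} = -1$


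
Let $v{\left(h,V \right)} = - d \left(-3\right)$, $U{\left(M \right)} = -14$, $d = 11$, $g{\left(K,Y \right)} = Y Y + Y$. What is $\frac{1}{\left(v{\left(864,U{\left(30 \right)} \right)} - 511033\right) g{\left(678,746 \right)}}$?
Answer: $- \frac{1}{284760882000} \approx -3.5117 \cdot 10^{-12}$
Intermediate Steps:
$g{\left(K,Y \right)} = Y + Y^{2}$ ($g{\left(K,Y \right)} = Y^{2} + Y = Y + Y^{2}$)
$v{\left(h,V \right)} = 33$ ($v{\left(h,V \right)} = \left(-1\right) 11 \left(-3\right) = \left(-11\right) \left(-3\right) = 33$)
$\frac{1}{\left(v{\left(864,U{\left(30 \right)} \right)} - 511033\right) g{\left(678,746 \right)}} = \frac{1}{\left(33 - 511033\right) 746 \left(1 + 746\right)} = \frac{1}{\left(-511000\right) 746 \cdot 747} = - \frac{1}{511000 \cdot 557262} = \left(- \frac{1}{511000}\right) \frac{1}{557262} = - \frac{1}{284760882000}$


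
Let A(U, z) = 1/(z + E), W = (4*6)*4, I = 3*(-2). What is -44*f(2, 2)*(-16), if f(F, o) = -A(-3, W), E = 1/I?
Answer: -4224/575 ≈ -7.3461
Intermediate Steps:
I = -6
E = -1/6 (E = 1/(-6) = -1/6 ≈ -0.16667)
W = 96 (W = 24*4 = 96)
A(U, z) = 1/(-1/6 + z) (A(U, z) = 1/(z - 1/6) = 1/(-1/6 + z))
f(F, o) = -6/575 (f(F, o) = -6/(-1 + 6*96) = -6/(-1 + 576) = -6/575)
-44*f(2, 2)*(-16) = -44*(-6/575)*(-16) = (264/575)*(-16) = -4224/575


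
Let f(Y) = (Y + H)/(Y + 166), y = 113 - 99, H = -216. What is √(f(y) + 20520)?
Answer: √18466990/30 ≈ 143.24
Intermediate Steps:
y = 14
f(Y) = (-216 + Y)/(166 + Y) (f(Y) = (Y - 216)/(Y + 166) = (-216 + Y)/(166 + Y))
√(f(y) + 20520) = √((-216 + 14)/(166 + 14) + 20520) = √(-202/180 + 20520) = √((1/180)*(-202) + 20520) = √(-101/90 + 20520) = √(1846699/90) = √18466990/30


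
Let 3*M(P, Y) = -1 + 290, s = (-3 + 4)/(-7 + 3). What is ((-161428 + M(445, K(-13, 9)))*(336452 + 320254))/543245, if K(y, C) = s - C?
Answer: -21189494698/108649 ≈ -1.9503e+5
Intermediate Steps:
s = -1/4 (s = 1/(-4) = 1*(-1/4) = -1/4 ≈ -0.25000)
K(y, C) = -1/4 - C
M(P, Y) = 289/3 (M(P, Y) = (-1 + 290)/3 = (1/3)*289 = 289/3)
((-161428 + M(445, K(-13, 9)))*(336452 + 320254))/543245 = ((-161428 + 289/3)*(336452 + 320254))/543245 = -483995/3*656706*(1/543245) = -105947473490*1/543245 = -21189494698/108649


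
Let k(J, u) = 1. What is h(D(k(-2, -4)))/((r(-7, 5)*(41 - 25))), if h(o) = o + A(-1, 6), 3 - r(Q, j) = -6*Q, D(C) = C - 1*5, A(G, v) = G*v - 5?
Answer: 5/208 ≈ 0.024038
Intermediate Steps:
A(G, v) = -5 + G*v
D(C) = -5 + C (D(C) = C - 5 = -5 + C)
r(Q, j) = 3 + 6*Q (r(Q, j) = 3 - (-6)*Q = 3 + 6*Q)
h(o) = -11 + o (h(o) = o + (-5 - 1*6) = o + (-5 - 6) = o - 11 = -11 + o)
h(D(k(-2, -4)))/((r(-7, 5)*(41 - 25))) = (-11 + (-5 + 1))/(((3 + 6*(-7))*(41 - 25))) = (-11 - 4)/(((3 - 42)*16)) = -15/((-39*16)) = -15/(-624) = -15*(-1/624) = 5/208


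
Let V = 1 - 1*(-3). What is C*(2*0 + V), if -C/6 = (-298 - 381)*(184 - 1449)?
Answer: -20614440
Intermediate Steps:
C = -5153610 (C = -6*(-298 - 381)*(184 - 1449) = -(-4074)*(-1265) = -6*858935 = -5153610)
V = 4 (V = 1 + 3 = 4)
C*(2*0 + V) = -5153610*(2*0 + 4) = -5153610*(0 + 4) = -5153610*4 = -20614440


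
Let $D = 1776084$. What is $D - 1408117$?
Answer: $367967$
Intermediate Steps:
$D - 1408117 = 1776084 - 1408117 = 367967$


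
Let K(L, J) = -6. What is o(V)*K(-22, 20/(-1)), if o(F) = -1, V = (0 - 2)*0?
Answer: 6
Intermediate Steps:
V = 0 (V = -2*0 = 0)
o(V)*K(-22, 20/(-1)) = -1*(-6) = 6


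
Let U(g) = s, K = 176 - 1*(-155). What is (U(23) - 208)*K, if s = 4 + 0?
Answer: -67524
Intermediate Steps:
K = 331 (K = 176 + 155 = 331)
s = 4
U(g) = 4
(U(23) - 208)*K = (4 - 208)*331 = -204*331 = -67524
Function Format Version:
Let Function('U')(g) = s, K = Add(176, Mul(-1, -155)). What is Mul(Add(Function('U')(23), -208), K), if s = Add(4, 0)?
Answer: -67524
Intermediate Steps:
K = 331 (K = Add(176, 155) = 331)
s = 4
Function('U')(g) = 4
Mul(Add(Function('U')(23), -208), K) = Mul(Add(4, -208), 331) = Mul(-204, 331) = -67524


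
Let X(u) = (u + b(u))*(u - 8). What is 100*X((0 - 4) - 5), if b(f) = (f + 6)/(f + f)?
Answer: 45050/3 ≈ 15017.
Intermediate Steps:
b(f) = (6 + f)/(2*f) (b(f) = (6 + f)/((2*f)) = (6 + f)*(1/(2*f)) = (6 + f)/(2*f))
X(u) = (-8 + u)*(u + (6 + u)/(2*u)) (X(u) = (u + (6 + u)/(2*u))*(u - 8) = (u + (6 + u)/(2*u))*(-8 + u) = (-8 + u)*(u + (6 + u)/(2*u)))
100*X((0 - 4) - 5) = 100*(-1 + ((0 - 4) - 5)² - 24/((0 - 4) - 5) - 15*((0 - 4) - 5)/2) = 100*(-1 + (-4 - 5)² - 24/(-4 - 5) - 15*(-4 - 5)/2) = 100*(-1 + (-9)² - 24/(-9) - 15/2*(-9)) = 100*(-1 + 81 - 24*(-⅑) + 135/2) = 100*(-1 + 81 + 8/3 + 135/2) = 100*(901/6) = 45050/3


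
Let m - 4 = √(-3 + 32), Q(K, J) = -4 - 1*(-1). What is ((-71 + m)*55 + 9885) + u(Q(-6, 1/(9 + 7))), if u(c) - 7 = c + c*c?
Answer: 6213 + 55*√29 ≈ 6509.2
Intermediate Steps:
Q(K, J) = -3 (Q(K, J) = -4 + 1 = -3)
u(c) = 7 + c + c² (u(c) = 7 + (c + c*c) = 7 + (c + c²) = 7 + c + c²)
m = 4 + √29 (m = 4 + √(-3 + 32) = 4 + √29 ≈ 9.3852)
((-71 + m)*55 + 9885) + u(Q(-6, 1/(9 + 7))) = ((-71 + (4 + √29))*55 + 9885) + (7 - 3 + (-3)²) = ((-67 + √29)*55 + 9885) + (7 - 3 + 9) = ((-3685 + 55*√29) + 9885) + 13 = (6200 + 55*√29) + 13 = 6213 + 55*√29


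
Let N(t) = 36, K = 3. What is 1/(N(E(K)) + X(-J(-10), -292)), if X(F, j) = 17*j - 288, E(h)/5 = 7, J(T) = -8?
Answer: -1/5216 ≈ -0.00019172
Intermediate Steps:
E(h) = 35 (E(h) = 5*7 = 35)
X(F, j) = -288 + 17*j
1/(N(E(K)) + X(-J(-10), -292)) = 1/(36 + (-288 + 17*(-292))) = 1/(36 + (-288 - 4964)) = 1/(36 - 5252) = 1/(-5216) = -1/5216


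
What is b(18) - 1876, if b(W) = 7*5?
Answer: -1841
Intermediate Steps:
b(W) = 35
b(18) - 1876 = 35 - 1876 = -1841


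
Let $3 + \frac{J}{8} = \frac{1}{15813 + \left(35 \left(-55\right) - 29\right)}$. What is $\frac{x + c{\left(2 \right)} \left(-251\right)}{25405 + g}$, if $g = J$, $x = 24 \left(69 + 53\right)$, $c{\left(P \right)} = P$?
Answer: $\frac{33621934}{351755287} \approx 0.095583$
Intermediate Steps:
$x = 2928$ ($x = 24 \cdot 122 = 2928$)
$J = - \frac{332608}{13859}$ ($J = -24 + \frac{8}{15813 + \left(35 \left(-55\right) - 29\right)} = -24 + \frac{8}{15813 - 1954} = -24 + \frac{8}{13859} = - \frac{332608}{13859} \approx -23.999$)
$g = - \frac{332608}{13859} \approx -23.999$
$\frac{x + c{\left(2 \right)} \left(-251\right)}{25405 + g} = \frac{2928 + 2 \left(-251\right)}{25405 - \frac{332608}{13859}} = \frac{2928 - 502}{\frac{351755287}{13859}} = 2426 \cdot \frac{13859}{351755287} = \frac{33621934}{351755287}$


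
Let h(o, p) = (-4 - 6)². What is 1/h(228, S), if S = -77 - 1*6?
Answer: 1/100 ≈ 0.010000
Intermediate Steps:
S = -83 (S = -77 - 6 = -83)
h(o, p) = 100 (h(o, p) = (-10)² = 100)
1/h(228, S) = 1/100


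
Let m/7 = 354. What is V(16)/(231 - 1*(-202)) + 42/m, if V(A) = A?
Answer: 1377/25547 ≈ 0.053901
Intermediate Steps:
m = 2478 (m = 7*354 = 2478)
V(16)/(231 - 1*(-202)) + 42/m = 16/(231 - 1*(-202)) + 42/2478 = 16/(231 + 202) + 42*(1/2478) = 16/433 + 1/59 = 1377/25547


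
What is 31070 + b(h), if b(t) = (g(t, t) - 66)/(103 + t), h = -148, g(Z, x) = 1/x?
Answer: 206935969/6660 ≈ 31071.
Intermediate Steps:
b(t) = (-66 + 1/t)/(103 + t) (b(t) = (1/t - 66)/(103 + t) = (-66 + 1/t)/(103 + t))
31070 + b(h) = 31070 + (1 - 66*(-148))/((-148)*(103 - 148)) = 31070 - 1/148*(1 + 9768)/(-45) = 31070 - 1/148*(-1/45)*9769 = 31070 + 9769/6660 = 206935969/6660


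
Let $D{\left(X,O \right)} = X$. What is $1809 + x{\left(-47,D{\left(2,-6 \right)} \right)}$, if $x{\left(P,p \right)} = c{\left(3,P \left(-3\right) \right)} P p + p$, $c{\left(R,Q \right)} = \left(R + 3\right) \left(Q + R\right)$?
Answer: $-79405$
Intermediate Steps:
$c{\left(R,Q \right)} = \left(3 + R\right) \left(Q + R\right)$
$x{\left(P,p \right)} = p + P p \left(18 - 18 P\right)$ ($x{\left(P,p \right)} = \left(3^{2} + 3 P \left(-3\right) + 3 \cdot 3 + P \left(-3\right) 3\right) P p + p = \left(9 + 3 \left(- 3 P\right) + 9 + - 3 P 3\right) P p + p = \left(9 - 9 P + 9 - 9 P\right) P p + p = \left(18 - 18 P\right) P p + p = P \left(18 - 18 P\right) p + p = P p \left(18 - 18 P\right) + p = p + P p \left(18 - 18 P\right)$)
$1809 + x{\left(-47,D{\left(2,-6 \right)} \right)} = 1809 + 2 \left(1 + 18 \left(-47\right) \left(1 - -47\right)\right) = 1809 + 2 \left(1 + 18 \left(-47\right) \left(1 + 47\right)\right) = 1809 + 2 \left(1 + 18 \left(-47\right) 48\right) = 1809 + 2 \left(1 - 40608\right) = 1809 + 2 \left(-40607\right) = 1809 - 81214 = -79405$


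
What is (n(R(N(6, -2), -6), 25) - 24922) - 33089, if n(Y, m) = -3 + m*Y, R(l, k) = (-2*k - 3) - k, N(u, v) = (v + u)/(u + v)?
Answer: -57639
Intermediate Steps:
N(u, v) = 1 (N(u, v) = (u + v)/(u + v) = 1)
R(l, k) = -3 - 3*k (R(l, k) = (-3 - 2*k) - k = -3 - 3*k)
n(Y, m) = -3 + Y*m
(n(R(N(6, -2), -6), 25) - 24922) - 33089 = ((-3 + (-3 - 3*(-6))*25) - 24922) - 33089 = ((-3 + (-3 + 18)*25) - 24922) - 33089 = ((-3 + 15*25) - 24922) - 33089 = ((-3 + 375) - 24922) - 33089 = (372 - 24922) - 33089 = -24550 - 33089 = -57639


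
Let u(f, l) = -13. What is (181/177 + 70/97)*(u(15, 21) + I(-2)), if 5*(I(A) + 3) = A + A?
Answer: -838516/28615 ≈ -29.303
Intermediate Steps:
I(A) = -3 + 2*A/5 (I(A) = -3 + (A + A)/5 = -3 + (2*A)/5 = -3 + 2*A/5)
(181/177 + 70/97)*(u(15, 21) + I(-2)) = (181/177 + 70/97)*(-13 + (-3 + (⅖)*(-2))) = (181*(1/177) + 70*(1/97))*(-13 + (-3 - ⅘)) = (181/177 + 70/97)*(-13 - 19/5) = (29947/17169)*(-84/5) = -838516/28615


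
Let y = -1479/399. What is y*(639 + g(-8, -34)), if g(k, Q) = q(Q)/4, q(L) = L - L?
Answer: -315027/133 ≈ -2368.6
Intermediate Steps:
y = -493/133 (y = -1479*1/399 = -493/133 ≈ -3.7068)
q(L) = 0
g(k, Q) = 0 (g(k, Q) = 0/4 = 0*(¼) = 0)
y*(639 + g(-8, -34)) = -493*(639 + 0)/133 = -493/133*639 = -315027/133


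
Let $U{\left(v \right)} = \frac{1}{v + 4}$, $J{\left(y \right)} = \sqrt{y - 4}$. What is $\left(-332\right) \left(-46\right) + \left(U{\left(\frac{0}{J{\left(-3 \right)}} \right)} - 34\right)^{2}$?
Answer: $\frac{262577}{16} \approx 16411.0$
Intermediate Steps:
$J{\left(y \right)} = \sqrt{-4 + y}$
$U{\left(v \right)} = \frac{1}{4 + v}$
$\left(-332\right) \left(-46\right) + \left(U{\left(\frac{0}{J{\left(-3 \right)}} \right)} - 34\right)^{2} = \left(-332\right) \left(-46\right) + \left(\frac{1}{4 + \frac{0}{\sqrt{-4 - 3}}} - 34\right)^{2} = 15272 + \left(\frac{1}{4 + \frac{0}{\sqrt{-7}}} - 34\right)^{2} = 15272 + \left(\frac{1}{4 + \frac{0}{i \sqrt{7}}} - 34\right)^{2} = 15272 + \left(\frac{1}{4 + 0 \left(- \frac{i \sqrt{7}}{7}\right)} - 34\right)^{2} = 15272 + \left(\frac{1}{4 + 0} - 34\right)^{2} = 15272 + \left(\frac{1}{4} - 34\right)^{2} = 15272 + \left(- \frac{135}{4}\right)^{2} = 15272 + \frac{18225}{16} = \frac{262577}{16}$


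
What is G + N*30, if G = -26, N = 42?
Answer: 1234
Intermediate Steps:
G + N*30 = -26 + 42*30 = -26 + 1260 = 1234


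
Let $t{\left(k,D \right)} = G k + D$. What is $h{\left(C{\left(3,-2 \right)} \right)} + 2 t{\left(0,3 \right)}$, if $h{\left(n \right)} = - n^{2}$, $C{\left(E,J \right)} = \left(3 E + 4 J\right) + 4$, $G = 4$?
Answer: $-19$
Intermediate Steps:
$C{\left(E,J \right)} = 4 + 3 E + 4 J$
$t{\left(k,D \right)} = D + 4 k$ ($t{\left(k,D \right)} = 4 k + D = D + 4 k$)
$h{\left(C{\left(3,-2 \right)} \right)} + 2 t{\left(0,3 \right)} = - \left(4 + 3 \cdot 3 + 4 \left(-2\right)\right)^{2} + 2 \left(3 + 4 \cdot 0\right) = - \left(4 + 9 - 8\right)^{2} + 2 \left(3 + 0\right) = - 5^{2} + 2 \cdot 3 = \left(-1\right) 25 + 6 = -25 + 6 = -19$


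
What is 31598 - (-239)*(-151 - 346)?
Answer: -87185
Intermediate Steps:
31598 - (-239)*(-151 - 346) = 31598 - (-239)*(-497) = 31598 - 1*118783 = 31598 - 118783 = -87185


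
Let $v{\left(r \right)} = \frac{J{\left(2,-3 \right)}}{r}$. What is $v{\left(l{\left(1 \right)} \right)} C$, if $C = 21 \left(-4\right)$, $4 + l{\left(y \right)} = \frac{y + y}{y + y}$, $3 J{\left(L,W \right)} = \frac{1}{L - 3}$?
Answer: $- \frac{28}{3} \approx -9.3333$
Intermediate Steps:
$J{\left(L,W \right)} = \frac{1}{3 \left(-3 + L\right)}$ ($J{\left(L,W \right)} = \frac{1}{3 \left(L - 3\right)} = \frac{1}{3 \left(-3 + L\right)}$)
$l{\left(y \right)} = -3$ ($l{\left(y \right)} = -4 + \frac{y + y}{y + y} = -4 + \frac{2 y}{2 y} = -4 + 2 y \frac{1}{2 y} = -4 + 1 = -3$)
$v{\left(r \right)} = - \frac{1}{3 r}$ ($v{\left(r \right)} = \frac{\frac{1}{3} \frac{1}{-3 + 2}}{r} = \frac{\frac{1}{3} \frac{1}{-1}}{r} = \frac{\frac{1}{3} \left(-1\right)}{r} = - \frac{1}{3 r}$)
$C = -84$
$v{\left(l{\left(1 \right)} \right)} C = - \frac{1}{3 \left(-3\right)} \left(-84\right) = \left(- \frac{1}{3}\right) \left(- \frac{1}{3}\right) \left(-84\right) = \frac{1}{9} \left(-84\right) = - \frac{28}{3}$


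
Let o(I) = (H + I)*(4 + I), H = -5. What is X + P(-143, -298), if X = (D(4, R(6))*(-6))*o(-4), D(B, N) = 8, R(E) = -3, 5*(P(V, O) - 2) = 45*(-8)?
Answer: -70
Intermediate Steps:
P(V, O) = -70 (P(V, O) = 2 + (45*(-8))/5 = 2 + (1/5)*(-360) = 2 - 72 = -70)
o(I) = (-5 + I)*(4 + I)
X = 0 (X = (8*(-6))*(-20 + (-4)**2 - 1*(-4)) = -48*(-20 + 16 + 4) = -48*0 = 0)
X + P(-143, -298) = 0 - 70 = -70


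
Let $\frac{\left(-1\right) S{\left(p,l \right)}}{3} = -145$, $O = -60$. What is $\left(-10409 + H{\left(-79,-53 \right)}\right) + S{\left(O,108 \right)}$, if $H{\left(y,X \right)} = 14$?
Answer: $-9960$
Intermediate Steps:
$S{\left(p,l \right)} = 435$ ($S{\left(p,l \right)} = \left(-3\right) \left(-145\right) = 435$)
$\left(-10409 + H{\left(-79,-53 \right)}\right) + S{\left(O,108 \right)} = \left(-10409 + 14\right) + 435 = -10395 + 435 = -9960$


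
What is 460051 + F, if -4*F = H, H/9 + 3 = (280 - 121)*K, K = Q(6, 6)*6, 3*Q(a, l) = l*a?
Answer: 1737199/4 ≈ 4.3430e+5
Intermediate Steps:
Q(a, l) = a*l/3 (Q(a, l) = (l*a)/3 = (a*l)/3 = a*l/3)
K = 72 (K = ((⅓)*6*6)*6 = 12*6 = 72)
H = 103005 (H = -27 + 9*((280 - 121)*72) = -27 + 9*(159*72) = -27 + 9*11448 = -27 + 103032 = 103005)
F = -103005/4 (F = -¼*103005 = -103005/4 ≈ -25751.)
460051 + F = 460051 - 103005/4 = 1737199/4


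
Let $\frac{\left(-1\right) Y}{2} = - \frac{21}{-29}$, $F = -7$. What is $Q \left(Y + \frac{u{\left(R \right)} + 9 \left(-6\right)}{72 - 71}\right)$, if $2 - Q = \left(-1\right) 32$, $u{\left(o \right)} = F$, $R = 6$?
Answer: $- \frac{61574}{29} \approx -2123.2$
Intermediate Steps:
$Y = - \frac{42}{29}$ ($Y = - 2 \left(- \frac{21}{-29}\right) = - 2 \left(\left(-21\right) \left(- \frac{1}{29}\right)\right) = \left(-2\right) \frac{21}{29} = - \frac{42}{29} \approx -1.4483$)
$u{\left(o \right)} = -7$
$Q = 34$ ($Q = 2 - \left(-1\right) 32 = 2 - -32 = 2 + 32 = 34$)
$Q \left(Y + \frac{u{\left(R \right)} + 9 \left(-6\right)}{72 - 71}\right) = 34 \left(- \frac{42}{29} + \frac{-7 + 9 \left(-6\right)}{72 - 71}\right) = 34 \left(- \frac{42}{29} + \frac{-7 - 54}{1}\right) = 34 \left(- \frac{42}{29} - 61\right) = 34 \left(- \frac{1811}{29}\right) = - \frac{61574}{29}$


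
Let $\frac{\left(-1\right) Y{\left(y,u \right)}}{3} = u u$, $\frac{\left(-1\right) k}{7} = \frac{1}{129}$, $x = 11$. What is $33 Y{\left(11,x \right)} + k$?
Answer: $- \frac{1545298}{129} \approx -11979.0$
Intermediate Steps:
$k = - \frac{7}{129} \approx -0.054264$
$Y{\left(y,u \right)} = - 3 u^{2}$ ($Y{\left(y,u \right)} = - 3 u u = - 3 u^{2}$)
$33 Y{\left(11,x \right)} + k = 33 \left(- 3 \cdot 11^{2}\right) - \frac{7}{129} = 33 \left(\left(-3\right) 121\right) - \frac{7}{129} = 33 \left(-363\right) - \frac{7}{129} = -11979 - \frac{7}{129} = - \frac{1545298}{129}$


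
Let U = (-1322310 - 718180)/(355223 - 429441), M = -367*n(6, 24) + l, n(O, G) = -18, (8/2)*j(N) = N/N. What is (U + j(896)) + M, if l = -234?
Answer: 949952281/148436 ≈ 6399.7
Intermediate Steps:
j(N) = ¼ (j(N) = (N/N)/4 = (¼)*1 = ¼)
M = 6372 (M = -367*(-18) - 234 = 6606 - 234 = 6372)
U = 1020245/37109 (U = -2040490/(-74218) = -2040490*(-1/74218) = 1020245/37109 ≈ 27.493)
(U + j(896)) + M = (1020245/37109 + ¼) + 6372 = 4118089/148436 + 6372 = 949952281/148436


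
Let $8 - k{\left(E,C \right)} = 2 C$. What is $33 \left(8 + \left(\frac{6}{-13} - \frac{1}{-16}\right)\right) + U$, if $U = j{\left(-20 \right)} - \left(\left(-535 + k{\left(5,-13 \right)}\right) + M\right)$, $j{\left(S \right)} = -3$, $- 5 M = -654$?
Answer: $\frac{642753}{1040} \approx 618.03$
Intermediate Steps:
$M = \frac{654}{5}$ ($M = \left(- \frac{1}{5}\right) \left(-654\right) = \frac{654}{5} \approx 130.8$)
$k{\left(E,C \right)} = 8 - 2 C$
$U = \frac{1836}{5}$ ($U = -3 - \left(\left(-535 + \left(8 - -26\right)\right) + \frac{654}{5}\right) = -3 - \left(\left(-535 + \left(8 + 26\right)\right) + \frac{654}{5}\right) = -3 - \left(\left(-535 + 34\right) + \frac{654}{5}\right) = -3 - \left(-501 + \frac{654}{5}\right) = -3 - - \frac{1851}{5} = -3 + \frac{1851}{5} = \frac{1836}{5} \approx 367.2$)
$33 \left(8 + \left(\frac{6}{-13} - \frac{1}{-16}\right)\right) + U = 33 \left(8 + \left(\frac{6}{-13} - \frac{1}{-16}\right)\right) + \frac{1836}{5} = 33 \left(8 + \left(6 \left(- \frac{1}{13}\right) - - \frac{1}{16}\right)\right) + \frac{1836}{5} = 33 \left(8 + \left(- \frac{6}{13} + \frac{1}{16}\right)\right) + \frac{1836}{5} = 33 \left(8 - \frac{83}{208}\right) + \frac{1836}{5} = 33 \cdot \frac{1581}{208} + \frac{1836}{5} = \frac{52173}{208} + \frac{1836}{5} = \frac{642753}{1040}$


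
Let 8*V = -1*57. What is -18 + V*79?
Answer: -4647/8 ≈ -580.88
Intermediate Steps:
V = -57/8 (V = (-1*57)/8 = (⅛)*(-57) = -57/8 ≈ -7.1250)
-18 + V*79 = -18 - 57/8*79 = -18 - 4503/8 = -4647/8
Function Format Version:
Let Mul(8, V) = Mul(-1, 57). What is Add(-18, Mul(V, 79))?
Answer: Rational(-4647, 8) ≈ -580.88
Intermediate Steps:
V = Rational(-57, 8) (V = Mul(Rational(1, 8), Mul(-1, 57)) = Mul(Rational(1, 8), -57) = Rational(-57, 8) ≈ -7.1250)
Add(-18, Mul(V, 79)) = Add(-18, Mul(Rational(-57, 8), 79)) = Add(-18, Rational(-4503, 8)) = Rational(-4647, 8)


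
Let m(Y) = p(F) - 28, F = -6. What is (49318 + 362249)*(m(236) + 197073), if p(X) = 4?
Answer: 81098865783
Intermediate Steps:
m(Y) = -24 (m(Y) = 4 - 28 = -24)
(49318 + 362249)*(m(236) + 197073) = (49318 + 362249)*(-24 + 197073) = 411567*197049 = 81098865783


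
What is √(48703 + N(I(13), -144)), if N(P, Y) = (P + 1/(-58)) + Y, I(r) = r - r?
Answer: √163352418/58 ≈ 220.36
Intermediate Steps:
I(r) = 0
N(P, Y) = -1/58 + P + Y (N(P, Y) = (P - 1/58) + Y = (-1/58 + P) + Y = -1/58 + P + Y)
√(48703 + N(I(13), -144)) = √(48703 + (-1/58 + 0 - 144)) = √(48703 - 8353/58) = √(2816421/58) = √163352418/58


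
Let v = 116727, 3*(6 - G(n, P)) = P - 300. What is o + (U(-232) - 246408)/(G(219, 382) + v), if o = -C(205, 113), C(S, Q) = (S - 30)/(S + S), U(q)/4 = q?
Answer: -73098751/28709594 ≈ -2.5461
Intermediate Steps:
U(q) = 4*q
C(S, Q) = (-30 + S)/(2*S) (C(S, Q) = (-30 + S)/((2*S)) = (-30 + S)*(1/(2*S)) = (-30 + S)/(2*S))
G(n, P) = 106 - P/3 (G(n, P) = 6 - (P - 300)/3 = 6 - (-300 + P)/3 = 6 + (100 - P/3) = 106 - P/3)
o = -35/82 (o = -(-30 + 205)/(2*205) = -175/(2*205) = -1*35/82 = -35/82 ≈ -0.42683)
o + (U(-232) - 246408)/(G(219, 382) + v) = -35/82 + (4*(-232) - 246408)/((106 - 1/3*382) + 116727) = -35/82 + (-928 - 246408)/((106 - 382/3) + 116727) = -35/82 - 247336/(-64/3 + 116727) = -35/82 - 247336/350117/3 = -35/82 - 247336*3/350117 = -35/82 - 742008/350117 = -73098751/28709594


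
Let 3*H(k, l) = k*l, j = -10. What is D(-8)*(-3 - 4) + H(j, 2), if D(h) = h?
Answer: 148/3 ≈ 49.333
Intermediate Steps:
H(k, l) = k*l/3 (H(k, l) = (k*l)/3 = k*l/3)
D(-8)*(-3 - 4) + H(j, 2) = -8*(-3 - 4) + (⅓)*(-10)*2 = -8*(-7) - 20/3 = 56 - 20/3 = 148/3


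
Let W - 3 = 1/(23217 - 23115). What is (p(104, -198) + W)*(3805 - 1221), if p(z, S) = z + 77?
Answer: 1426444/3 ≈ 4.7548e+5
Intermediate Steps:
p(z, S) = 77 + z
W = 307/102 (W = 3 + 1/(23217 - 23115) = 3 + 1/102 = 307/102 ≈ 3.0098)
(p(104, -198) + W)*(3805 - 1221) = ((77 + 104) + 307/102)*(3805 - 1221) = (181 + 307/102)*2584 = (18769/102)*2584 = 1426444/3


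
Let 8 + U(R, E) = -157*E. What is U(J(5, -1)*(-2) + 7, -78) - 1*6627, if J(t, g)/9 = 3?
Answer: 5611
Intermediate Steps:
J(t, g) = 27 (J(t, g) = 9*3 = 27)
U(R, E) = -8 - 157*E
U(J(5, -1)*(-2) + 7, -78) - 1*6627 = (-8 - 157*(-78)) - 1*6627 = (-8 + 12246) - 6627 = 12238 - 6627 = 5611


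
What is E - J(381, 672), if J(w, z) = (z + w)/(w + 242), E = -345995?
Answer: -215555938/623 ≈ -3.4600e+5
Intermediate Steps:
J(w, z) = (w + z)/(242 + w)
E - J(381, 672) = -345995 - (381 + 672)/(242 + 381) = -345995 - 1053/623 = -215555938/623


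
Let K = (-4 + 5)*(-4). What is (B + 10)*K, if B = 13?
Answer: -92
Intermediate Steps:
K = -4 (K = 1*(-4) = -4)
(B + 10)*K = (13 + 10)*(-4) = 23*(-4) = -92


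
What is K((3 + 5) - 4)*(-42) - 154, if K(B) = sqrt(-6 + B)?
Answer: -154 - 42*I*sqrt(2) ≈ -154.0 - 59.397*I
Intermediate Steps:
K((3 + 5) - 4)*(-42) - 154 = sqrt(-6 + ((3 + 5) - 4))*(-42) - 154 = sqrt(-6 + (8 - 4))*(-42) - 154 = sqrt(-6 + 4)*(-42) - 154 = sqrt(-2)*(-42) - 154 = (I*sqrt(2))*(-42) - 154 = -42*I*sqrt(2) - 154 = -154 - 42*I*sqrt(2)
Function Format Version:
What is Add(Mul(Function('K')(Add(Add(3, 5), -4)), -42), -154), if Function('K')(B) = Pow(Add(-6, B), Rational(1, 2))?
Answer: Add(-154, Mul(-42, I, Pow(2, Rational(1, 2)))) ≈ Add(-154.00, Mul(-59.397, I))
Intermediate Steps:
Add(Mul(Function('K')(Add(Add(3, 5), -4)), -42), -154) = Add(Mul(Pow(Add(-6, Add(Add(3, 5), -4)), Rational(1, 2)), -42), -154) = Add(Mul(Pow(Add(-6, Add(8, -4)), Rational(1, 2)), -42), -154) = Add(Mul(Pow(Add(-6, 4), Rational(1, 2)), -42), -154) = Add(Mul(Pow(-2, Rational(1, 2)), -42), -154) = Add(Mul(Mul(I, Pow(2, Rational(1, 2))), -42), -154) = Add(Mul(-42, I, Pow(2, Rational(1, 2))), -154) = Add(-154, Mul(-42, I, Pow(2, Rational(1, 2))))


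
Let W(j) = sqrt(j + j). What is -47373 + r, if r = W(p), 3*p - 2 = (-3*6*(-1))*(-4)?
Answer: -47373 + 2*I*sqrt(105)/3 ≈ -47373.0 + 6.8313*I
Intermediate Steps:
p = -70/3 (p = 2/3 + ((-3*6*(-1))*(-4))/3 = 2/3 + (-18*(-1)*(-4))/3 = 2/3 + (18*(-4))/3 = 2/3 + (1/3)*(-72) = 2/3 - 24 = -70/3 ≈ -23.333)
W(j) = sqrt(2)*sqrt(j) (W(j) = sqrt(2*j) = sqrt(2)*sqrt(j))
r = 2*I*sqrt(105)/3 (r = sqrt(2)*sqrt(-70/3) = sqrt(2)*(I*sqrt(210)/3) = 2*I*sqrt(105)/3 ≈ 6.8313*I)
-47373 + r = -47373 + 2*I*sqrt(105)/3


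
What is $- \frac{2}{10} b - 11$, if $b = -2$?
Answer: $- \frac{53}{5} \approx -10.6$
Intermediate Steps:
$- \frac{2}{10} b - 11 = - \frac{2}{10} \left(-2\right) - 11 = \left(-2\right) \frac{1}{10} \left(-2\right) - 11 = \left(- \frac{1}{5}\right) \left(-2\right) - 11 = \frac{2}{5} - 11 = - \frac{53}{5}$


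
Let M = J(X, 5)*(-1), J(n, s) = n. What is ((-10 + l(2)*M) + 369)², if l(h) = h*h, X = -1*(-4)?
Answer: 117649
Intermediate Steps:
X = 4
l(h) = h²
M = -4 (M = 4*(-1) = -4)
((-10 + l(2)*M) + 369)² = ((-10 + 2²*(-4)) + 369)² = ((-10 + 4*(-4)) + 369)² = ((-10 - 16) + 369)² = (-26 + 369)² = 343² = 117649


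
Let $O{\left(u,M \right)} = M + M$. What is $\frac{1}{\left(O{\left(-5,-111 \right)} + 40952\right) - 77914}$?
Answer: $- \frac{1}{37184} \approx -2.6893 \cdot 10^{-5}$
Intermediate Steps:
$O{\left(u,M \right)} = 2 M$
$\frac{1}{\left(O{\left(-5,-111 \right)} + 40952\right) - 77914} = \frac{1}{\left(2 \left(-111\right) + 40952\right) - 77914} = \frac{1}{\left(-222 + 40952\right) - 77914} = \frac{1}{40730 - 77914} = \frac{1}{-37184} = - \frac{1}{37184}$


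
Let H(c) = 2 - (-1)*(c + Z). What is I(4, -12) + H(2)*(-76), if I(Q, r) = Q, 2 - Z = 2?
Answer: -300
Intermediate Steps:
Z = 0 (Z = 2 - 1*2 = 2 - 2 = 0)
H(c) = 2 + c (H(c) = 2 - (-1)*(c + 0) = 2 - (-1)*c = 2 + c)
I(4, -12) + H(2)*(-76) = 4 + (2 + 2)*(-76) = 4 + 4*(-76) = 4 - 304 = -300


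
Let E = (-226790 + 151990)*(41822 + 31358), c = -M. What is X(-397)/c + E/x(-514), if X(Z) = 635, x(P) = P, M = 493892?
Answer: 1351748819180805/126930244 ≈ 1.0650e+7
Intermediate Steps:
c = -493892 (c = -1*493892 = -493892)
E = -5473864000 (E = -74800*73180 = -5473864000)
X(-397)/c + E/x(-514) = 635/(-493892) - 5473864000/(-514) = 635*(-1/493892) - 5473864000*(-1/514) = -635/493892 + 2736932000/257 = 1351748819180805/126930244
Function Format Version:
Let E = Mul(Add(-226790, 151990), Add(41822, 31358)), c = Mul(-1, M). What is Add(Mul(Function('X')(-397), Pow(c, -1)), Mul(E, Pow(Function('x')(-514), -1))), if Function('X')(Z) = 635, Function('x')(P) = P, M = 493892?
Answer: Rational(1351748819180805, 126930244) ≈ 1.0650e+7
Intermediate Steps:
c = -493892 (c = Mul(-1, 493892) = -493892)
E = -5473864000 (E = Mul(-74800, 73180) = -5473864000)
Add(Mul(Function('X')(-397), Pow(c, -1)), Mul(E, Pow(Function('x')(-514), -1))) = Add(Mul(635, Pow(-493892, -1)), Mul(-5473864000, Pow(-514, -1))) = Add(Mul(635, Rational(-1, 493892)), Mul(-5473864000, Rational(-1, 514))) = Add(Rational(-635, 493892), Rational(2736932000, 257)) = Rational(1351748819180805, 126930244)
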